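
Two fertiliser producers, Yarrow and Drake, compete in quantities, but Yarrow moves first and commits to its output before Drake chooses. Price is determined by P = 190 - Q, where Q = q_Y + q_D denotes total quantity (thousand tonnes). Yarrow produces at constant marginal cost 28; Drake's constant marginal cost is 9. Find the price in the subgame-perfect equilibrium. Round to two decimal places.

63.75

The follower Drake best-responds to any q_Y: π_D = (190 - Q)q_D - 9q_D.
Setting the follower's marginal profit to zero, 181 - q_Y - 2q_D = 0, i.e. q_D = (181 - q_Y)/2.
Yarrow substitutes q_D(q_Y) into its own profit: π_Y = q_Y(190 - q_Y - (181 - q_Y)/2) - 28q_Y = (199/2 - (1/2)q_Y)q_Y - 28q_Y.
The leader's first-order condition 143/2 - q_Y = 0 yields q_Y = 143/2.
Then q_D = (181 - 143/2)/2 = 219/4.
Total output Q = 505/4, so price P = 190 - 505/4 = 255/4.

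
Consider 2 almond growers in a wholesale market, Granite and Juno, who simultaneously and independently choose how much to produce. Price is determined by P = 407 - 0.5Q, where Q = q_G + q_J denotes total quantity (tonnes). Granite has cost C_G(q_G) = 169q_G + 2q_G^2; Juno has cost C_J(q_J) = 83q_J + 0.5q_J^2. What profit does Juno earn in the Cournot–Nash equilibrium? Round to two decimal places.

23700.21

Granite's profit: π_G = (407 - 0.5Q)q_G - (169q_G + 2q_G²). Setting ∂π_G/∂q_G = 0: 238 - 5q_G - (1/2)(q_J) = 0.
Juno's first-order condition: 324 - 2q_J - (1/2)(q_G) = 0.
So q_G = (238 - (1/2)q_J)/5 and q_J = (324 - (1/2)q_G)/2.
Solving the pair: q_G = 1256/39, q_J = 153.9487.
Price P = 407 - (1/2)·186.1538 = 313.9231.
Juno's profit: 313.9231·153.9487 - 83·153.9487 - (1/2)·153.9487² = 23700.2078.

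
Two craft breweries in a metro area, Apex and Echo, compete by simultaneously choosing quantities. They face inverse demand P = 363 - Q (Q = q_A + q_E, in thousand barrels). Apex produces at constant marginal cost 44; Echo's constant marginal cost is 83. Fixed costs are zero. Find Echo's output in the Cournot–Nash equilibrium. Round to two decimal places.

80.33

Apex's profit: π_A = (363 - Q)q_A - (44q_A). Setting ∂π_A/∂q_A = 0: 319 - 2q_A - (q_E) = 0.
Echo's first-order condition: 280 - 2q_E - (q_A) = 0.
Best responses: q_A = (319 - q_E)/2, q_E = (280 - q_A)/2.
Substituting one into the other gives q_A = 358/3 and q_E = 241/3.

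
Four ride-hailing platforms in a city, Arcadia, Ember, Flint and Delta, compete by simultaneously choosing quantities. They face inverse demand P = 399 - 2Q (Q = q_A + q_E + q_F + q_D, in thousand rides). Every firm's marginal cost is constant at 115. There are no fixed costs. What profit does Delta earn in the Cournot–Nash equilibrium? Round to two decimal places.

Each firm earns π_i = (399 - 2Q)q_i - 115q_i.
First-order condition (treating rivals' output as given): 284 - 4q_i - 2·Σ_{j≠i} q_j = 0.
With identical firms every q_j equals q_i, so Σ_{j≠i} q_j = 3q_i and 284 = 10q_i, giving q_i = 142/5.
Price P = 399 - 2·(568/5) = 859/5.
Delta's profit: (859/5 - 115)·(142/5) = 1613.1200.

1613.12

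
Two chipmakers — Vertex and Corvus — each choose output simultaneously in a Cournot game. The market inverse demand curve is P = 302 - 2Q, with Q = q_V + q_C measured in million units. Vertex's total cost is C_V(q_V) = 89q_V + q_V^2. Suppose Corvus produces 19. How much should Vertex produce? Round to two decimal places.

29.17

With the rival's output fixed at 19, Vertex's profit is π_V = (302 - 2·19 - 2q_V)q_V - (89q_V + q_V²) = (264 - 2q_V)q_V - (89q_V + q_V²).
∂π_V/∂q_V = 175 - 6q_V = 0, so q_V = 175/6.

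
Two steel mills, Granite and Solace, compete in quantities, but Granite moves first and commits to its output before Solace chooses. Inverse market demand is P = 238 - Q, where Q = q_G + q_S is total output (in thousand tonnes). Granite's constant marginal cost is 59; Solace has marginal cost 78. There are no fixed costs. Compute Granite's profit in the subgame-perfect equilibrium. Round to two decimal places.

4900.50

Solve by backward induction. Given q_G, the follower Solace maximises π_S = (238 - q_G - q_S)q_S - 78q_S.
Setting the follower's marginal profit to zero, 160 - q_G - 2q_S = 0, i.e. q_S = (160 - q_G)/2.
Granite substitutes q_S(q_G) into its own profit: π_G = q_G(238 - q_G - (160 - q_G)/2) - 59q_G = (158 - (1/2)q_G)q_G - 59q_G.
The leader's first-order condition 99 - q_G = 0 yields q_G = 99.
Then q_S = (160 - 99)/2 = 61/2.
Price P = 238 - 259/2 = 217/2.
Granite's profit: (217/2 - 59)·99 = 4900.5000.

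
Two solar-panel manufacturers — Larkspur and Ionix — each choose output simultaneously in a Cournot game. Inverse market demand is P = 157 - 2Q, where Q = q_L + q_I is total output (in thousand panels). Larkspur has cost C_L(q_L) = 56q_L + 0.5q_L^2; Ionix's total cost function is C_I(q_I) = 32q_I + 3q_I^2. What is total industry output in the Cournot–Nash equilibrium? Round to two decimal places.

Larkspur's profit: π_L = (157 - 2Q)q_L - (56q_L + (1/2)q_L²). Setting ∂π_L/∂q_L = 0: 101 - 5q_L - 2(q_I) = 0.
Ionix's profit: π_I = (157 - 2Q)q_I - (32q_I + 3q_I²). Setting ∂π_I/∂q_I = 0: 125 - 10q_I - 2(q_L) = 0.
Rearranging gives the reaction functions q_L = (101 - 2q_I)/5 and q_I = (125 - 2q_L)/10.
Substituting one into the other gives q_L = 380/23 and q_I = 423/46.
Total output Q = 380/23 + 423/46 = 1183/46.

25.72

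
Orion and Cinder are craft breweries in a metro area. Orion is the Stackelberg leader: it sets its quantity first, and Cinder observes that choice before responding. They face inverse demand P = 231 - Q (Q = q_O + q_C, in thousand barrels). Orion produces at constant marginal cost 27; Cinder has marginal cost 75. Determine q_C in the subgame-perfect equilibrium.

Solve by backward induction. Given q_O, the follower Cinder maximises π_C = (231 - q_O - q_C)q_C - 75q_C.
Setting the follower's marginal profit to zero, 156 - q_O - 2q_C = 0, i.e. q_C = (156 - q_O)/2.
The leader anticipates this reaction. Substituting into P = 231 - Q gives P = 153 - (1/2)q_O, so π_O = (153 - (1/2)q_O)q_O - 27q_O.
Leader FOC: 126 - q_O = 0, so q_O = 126.
Then q_C = (156 - 126)/2 = 15.

15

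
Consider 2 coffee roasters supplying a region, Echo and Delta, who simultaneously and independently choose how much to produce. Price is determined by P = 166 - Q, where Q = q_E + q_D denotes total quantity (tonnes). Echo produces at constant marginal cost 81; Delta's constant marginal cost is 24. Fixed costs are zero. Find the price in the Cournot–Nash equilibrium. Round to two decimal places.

90.33

Echo's profit: π_E = (166 - Q)q_E - (81q_E). Setting ∂π_E/∂q_E = 0: 85 - 2q_E - (q_D) = 0.
Delta's profit: π_D = (166 - Q)q_D - (24q_D). Setting ∂π_D/∂q_D = 0: 142 - 2q_D - (q_E) = 0.
Best responses: q_E = (85 - q_D)/2, q_D = (142 - q_E)/2.
Solving the pair: q_E = 28/3, q_D = 199/3.
Total output Q = 227/3, so price P = 166 - 227/3 = 271/3.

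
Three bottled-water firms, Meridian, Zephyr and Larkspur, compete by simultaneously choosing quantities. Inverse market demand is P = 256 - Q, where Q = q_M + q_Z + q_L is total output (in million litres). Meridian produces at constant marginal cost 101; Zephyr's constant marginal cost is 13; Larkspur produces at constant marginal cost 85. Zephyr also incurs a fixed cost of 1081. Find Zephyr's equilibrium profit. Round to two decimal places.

Meridian's profit: π_M = (256 - Q)q_M - (101q_M). Setting ∂π_M/∂q_M = 0: 155 - 2q_M - (q_Z + q_L) = 0.
Zephyr's first-order condition: 243 - 2q_Z - (q_M + q_L) = 0.
Larkspur's profit: π_L = (256 - Q)q_L - (85q_L). Setting ∂π_L/∂q_L = 0: 171 - 2q_L - (q_M + q_Z) = 0.
Summing all 3 equations gives 569 − 4Q = 0, hence Q = 569/4.
Back-substituting: q_M = (155 − 569/4) = 51/4, q_Z = (243 − 569/4) = 403/4, q_L = (171 − 569/4) = 115/4.
Price P = 256 - 569/4 = 455/4.
Zephyr's profit: (455/4 - 13)·(403/4) - 1081 = 9069.5625.

9069.56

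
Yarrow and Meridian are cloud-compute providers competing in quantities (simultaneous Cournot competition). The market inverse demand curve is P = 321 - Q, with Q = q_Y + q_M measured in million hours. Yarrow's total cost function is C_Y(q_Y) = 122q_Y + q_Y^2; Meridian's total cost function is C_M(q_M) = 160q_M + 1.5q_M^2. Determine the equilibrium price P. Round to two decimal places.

Yarrow's profit: π_Y = (321 - Q)q_Y - (122q_Y + q_Y²). Setting ∂π_Y/∂q_Y = 0: 199 - 4q_Y - (q_M) = 0.
Meridian's first-order condition: 161 - 5q_M - (q_Y) = 0.
So q_Y = (199 - q_M)/4 and q_M = (161 - q_Y)/5.
Substituting one into the other gives q_Y = 834/19 and q_M = 445/19.
Total output Q = 1279/19, so price P = 321 - 1279/19 = 253.6842.

253.68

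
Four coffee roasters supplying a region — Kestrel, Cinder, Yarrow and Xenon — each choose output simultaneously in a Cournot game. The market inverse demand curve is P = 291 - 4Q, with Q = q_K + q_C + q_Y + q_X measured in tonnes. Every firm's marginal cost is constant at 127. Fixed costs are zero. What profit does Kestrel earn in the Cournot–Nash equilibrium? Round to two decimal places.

268.96

A representative firm's profit is π_i = q_i(291 - 4Q) - 127q_i.
Setting ∂π_i/∂q_i = 0 with rivals' quantities fixed: 164 - 8q_i - 4·Σ_{j≠i} q_j = 0.
With identical firms every q_j equals q_i, so Σ_{j≠i} q_j = 3q_i and 164 = 20q_i, giving q_i = 41/5.
Price P = 291 - 4·(164/5) = 799/5.
Kestrel's profit: (799/5 - 127)·(41/5) = 268.9600.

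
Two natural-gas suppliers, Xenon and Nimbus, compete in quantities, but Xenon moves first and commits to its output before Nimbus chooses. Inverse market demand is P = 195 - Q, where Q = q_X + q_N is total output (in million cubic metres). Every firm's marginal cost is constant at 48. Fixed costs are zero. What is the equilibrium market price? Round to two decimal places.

84.75

The follower Nimbus best-responds to any q_X: π_N = (195 - Q)q_N - 48q_N.
∂π_N/∂q_N = 147 - q_X - 2q_N = 0 gives the reaction function q_N = (147 - q_X)/2.
The leader anticipates this reaction. Substituting into P = 195 - Q gives P = 243/2 - (1/2)q_X, so π_X = (243/2 - (1/2)q_X)q_X - 48q_X.
Maximising: ∂π_X/∂q_X = 147/2 - q_X = 0, giving q_X = 147/2.
Then q_N = (147 - 147/2)/2 = 147/4.
Total output Q = 441/4, so price P = 195 - 441/4 = 339/4.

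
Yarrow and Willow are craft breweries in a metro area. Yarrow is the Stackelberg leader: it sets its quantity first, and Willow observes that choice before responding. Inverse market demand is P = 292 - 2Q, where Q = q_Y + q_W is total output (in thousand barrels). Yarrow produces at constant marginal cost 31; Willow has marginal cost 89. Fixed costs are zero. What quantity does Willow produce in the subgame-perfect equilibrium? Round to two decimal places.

10.88

The follower Willow best-responds to any q_Y: π_W = (292 - 2Q)q_W - 89q_W.
∂π_W/∂q_W = 203 - 2q_Y - 4q_W = 0 gives the reaction function q_W = (203 - 2q_Y)/4.
The leader anticipates this reaction. Substituting into P = 292 - 2Q gives P = 381/2 - q_Y, so π_Y = (381/2 - q_Y)q_Y - 31q_Y.
Leader FOC: 319/2 - 2q_Y = 0, so q_Y = 319/4.
Then q_W = (203 - 2·(319/4))/4 = 87/8.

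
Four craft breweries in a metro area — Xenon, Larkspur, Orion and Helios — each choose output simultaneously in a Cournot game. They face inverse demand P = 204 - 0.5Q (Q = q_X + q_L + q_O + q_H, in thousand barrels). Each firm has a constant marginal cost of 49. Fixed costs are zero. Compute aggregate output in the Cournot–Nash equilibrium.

248

A representative firm's profit is π_i = q_i(204 - 0.5Q) - 49q_i.
Setting ∂π_i/∂q_i = 0 with rivals' quantities fixed: 155 - q_i - (1/2)·Σ_{j≠i} q_j = 0.
With identical firms every q_j equals q_i, so Σ_{j≠i} q_j = 3q_i and 155 = (5/2)q_i, giving q_i = 62.
Total output Q = 62 + 62 + 62 + 62 = 248.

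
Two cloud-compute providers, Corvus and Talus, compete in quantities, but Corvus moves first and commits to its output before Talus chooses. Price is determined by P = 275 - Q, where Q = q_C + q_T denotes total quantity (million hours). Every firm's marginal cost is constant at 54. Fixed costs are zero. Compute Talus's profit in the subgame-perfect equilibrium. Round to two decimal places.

The follower Talus best-responds to any q_C: π_T = (275 - Q)q_T - 54q_T.
Setting the follower's marginal profit to zero, 221 - q_C - 2q_T = 0, i.e. q_T = (221 - q_C)/2.
The leader anticipates this reaction. Substituting into P = 275 - Q gives P = 329/2 - (1/2)q_C, so π_C = (329/2 - (1/2)q_C)q_C - 54q_C.
Maximising: ∂π_C/∂q_C = 221/2 - q_C = 0, giving q_C = 221/2.
Then q_T = (221 - 221/2)/2 = 221/4.
Price P = 275 - 663/4 = 437/4.
Talus's profit: (437/4 - 54)·(221/4) = 3052.5625.

3052.56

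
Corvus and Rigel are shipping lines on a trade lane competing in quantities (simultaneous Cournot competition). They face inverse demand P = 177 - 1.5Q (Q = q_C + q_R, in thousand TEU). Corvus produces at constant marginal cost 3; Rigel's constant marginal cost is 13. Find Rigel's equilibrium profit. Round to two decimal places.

1756.74

Corvus's profit: π_C = (177 - 1.5Q)q_C - (3q_C). Setting ∂π_C/∂q_C = 0: 174 - 3q_C - (3/2)(q_R) = 0.
Rigel's profit: π_R = (177 - 1.5Q)q_R - (13q_R). Setting ∂π_R/∂q_R = 0: 164 - 3q_R - (3/2)(q_C) = 0.
Best responses: q_C = (174 - (3/2)q_R)/3, q_R = (164 - (3/2)q_C)/3.
Solving the pair: q_C = 368/9, q_R = 308/9.
Price P = 177 - (3/2)·(676/9) = 193/3.
Rigel's profit: (193/3 - 13)·(308/9) = 1756.7407.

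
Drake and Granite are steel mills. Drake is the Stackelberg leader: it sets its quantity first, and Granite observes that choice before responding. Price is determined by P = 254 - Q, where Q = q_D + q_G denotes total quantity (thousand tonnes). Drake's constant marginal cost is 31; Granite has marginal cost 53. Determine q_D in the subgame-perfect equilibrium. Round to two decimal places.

The follower Granite best-responds to any q_D: π_G = (254 - Q)q_G - 53q_G.
∂π_G/∂q_G = 201 - q_D - 2q_G = 0 gives the reaction function q_G = (201 - q_D)/2.
Drake substitutes q_G(q_D) into its own profit: π_D = q_D(254 - q_D - (201 - q_D)/2) - 31q_D = (307/2 - (1/2)q_D)q_D - 31q_D.
The leader's first-order condition 245/2 - q_D = 0 yields q_D = 245/2.
Then q_G = (201 - 245/2)/2 = 157/4.

122.50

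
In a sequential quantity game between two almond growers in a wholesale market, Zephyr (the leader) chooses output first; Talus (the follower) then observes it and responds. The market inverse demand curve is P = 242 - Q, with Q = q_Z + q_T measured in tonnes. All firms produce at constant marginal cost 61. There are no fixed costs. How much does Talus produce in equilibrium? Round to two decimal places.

The follower Talus best-responds to any q_Z: π_T = (242 - Q)q_T - 61q_T.
Setting the follower's marginal profit to zero, 181 - q_Z - 2q_T = 0, i.e. q_T = (181 - q_Z)/2.
Zephyr substitutes q_T(q_Z) into its own profit: π_Z = q_Z(242 - q_Z - (181 - q_Z)/2) - 61q_Z = (303/2 - (1/2)q_Z)q_Z - 61q_Z.
The leader's first-order condition 181/2 - q_Z = 0 yields q_Z = 181/2.
Then q_T = (181 - 181/2)/2 = 181/4.

45.25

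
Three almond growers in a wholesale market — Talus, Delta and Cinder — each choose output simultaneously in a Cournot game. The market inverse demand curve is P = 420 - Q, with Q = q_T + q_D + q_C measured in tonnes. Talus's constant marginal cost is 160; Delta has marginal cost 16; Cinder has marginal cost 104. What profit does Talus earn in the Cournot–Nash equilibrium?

Talus's profit: π_T = (420 - Q)q_T - (160q_T). Setting ∂π_T/∂q_T = 0: 260 - 2q_T - (q_D + q_C) = 0.
Delta's first-order condition: 404 - 2q_D - (q_T + q_C) = 0.
Cinder's profit: π_C = (420 - Q)q_C - (104q_C). Setting ∂π_C/∂q_C = 0: 316 - 2q_C - (q_T + q_D) = 0.
Adding the 3 first-order conditions: 980 − 4Q = 0, so Q = 245.
Back-substituting: q_T = (260 − 245) = 15, q_D = (404 − 245) = 159, q_C = (316 − 245) = 71.
Price P = 420 - 245 = 175.
Talus's profit: (175 - 160)·15 = 225.

225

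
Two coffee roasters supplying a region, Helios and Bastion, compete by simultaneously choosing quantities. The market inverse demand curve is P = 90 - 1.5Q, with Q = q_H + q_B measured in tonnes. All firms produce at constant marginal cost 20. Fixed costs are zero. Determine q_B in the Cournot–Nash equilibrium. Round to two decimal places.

15.56

A representative firm's profit is π_i = q_i(90 - 1.5Q) - 20q_i.
First-order condition (treating rivals' output as given): 70 - 3q_i - (3/2)q_j = 0.
By symmetry each firm produces the same amount; substituting q_j = q_i yields q_i = 70/(9/2) = 140/9.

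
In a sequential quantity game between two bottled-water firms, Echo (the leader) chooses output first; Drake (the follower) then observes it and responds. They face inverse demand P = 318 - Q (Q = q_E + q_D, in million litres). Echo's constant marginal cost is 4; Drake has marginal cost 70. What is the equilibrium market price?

99

The follower Drake best-responds to any q_E: π_D = (318 - Q)q_D - 70q_D.
Setting the follower's marginal profit to zero, 248 - q_E - 2q_D = 0, i.e. q_D = (248 - q_E)/2.
Echo substitutes q_D(q_E) into its own profit: π_E = q_E(318 - q_E - (248 - q_E)/2) - 4q_E = (194 - (1/2)q_E)q_E - 4q_E.
Leader FOC: 190 - q_E = 0, so q_E = 190.
Then q_D = (248 - 190)/2 = 29.
Total output Q = 219, so price P = 318 - 219 = 99.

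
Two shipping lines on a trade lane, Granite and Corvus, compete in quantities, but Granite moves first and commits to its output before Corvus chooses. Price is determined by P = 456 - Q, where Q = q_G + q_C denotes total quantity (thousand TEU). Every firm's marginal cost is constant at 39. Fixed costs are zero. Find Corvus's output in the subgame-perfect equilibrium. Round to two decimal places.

104.25

The follower Corvus best-responds to any q_G: π_C = (456 - Q)q_C - 39q_C.
Setting the follower's marginal profit to zero, 417 - q_G - 2q_C = 0, i.e. q_C = (417 - q_G)/2.
Granite substitutes q_C(q_G) into its own profit: π_G = q_G(456 - q_G - (417 - q_G)/2) - 39q_G = (495/2 - (1/2)q_G)q_G - 39q_G.
The leader's first-order condition 417/2 - q_G = 0 yields q_G = 417/2.
Then q_C = (417 - 417/2)/2 = 417/4.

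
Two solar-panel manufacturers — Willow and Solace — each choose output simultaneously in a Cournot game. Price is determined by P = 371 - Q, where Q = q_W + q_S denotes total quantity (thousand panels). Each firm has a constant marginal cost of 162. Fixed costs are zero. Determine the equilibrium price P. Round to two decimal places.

A representative firm's profit is π_i = q_i(371 - Q) - 162q_i.
First-order condition (treating rivals' output as given): 209 - 2q_i - q_j = 0.
With identical firms every q_j equals q_i, so q_j = q_i and 209 = 3q_i, giving q_i = 209/3.
Total output Q = 418/3, so price P = 371 - 418/3 = 695/3.

231.67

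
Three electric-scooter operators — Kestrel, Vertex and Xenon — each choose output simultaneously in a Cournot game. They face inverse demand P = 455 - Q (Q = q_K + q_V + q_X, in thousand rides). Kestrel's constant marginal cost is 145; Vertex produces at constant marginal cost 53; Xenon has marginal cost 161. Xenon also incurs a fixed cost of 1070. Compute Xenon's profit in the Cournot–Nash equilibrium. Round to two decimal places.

Kestrel's profit: π_K = (455 - Q)q_K - (145q_K). Setting ∂π_K/∂q_K = 0: 310 - 2q_K - (q_V + q_X) = 0.
Vertex's profit: π_V = (455 - Q)q_V - (53q_V). Setting ∂π_V/∂q_V = 0: 402 - 2q_V - (q_K + q_X) = 0.
Xenon's profit: π_X = (455 - Q)q_X - (161q_X). Setting ∂π_X/∂q_X = 0: 294 - 2q_X - (q_K + q_V) = 0.
Adding the 3 conditions: 1006 − 2Q − 2Q = 0, i.e. Q = 503/2.
Back-substituting: q_K = (310 − 503/2) = 117/2, q_V = (402 − 503/2) = 301/2, q_X = (294 − 503/2) = 85/2.
Price P = 455 - 503/2 = 407/2.
Xenon's profit: (407/2 - 161)·(85/2) - 1070 = 736.2500.

736.25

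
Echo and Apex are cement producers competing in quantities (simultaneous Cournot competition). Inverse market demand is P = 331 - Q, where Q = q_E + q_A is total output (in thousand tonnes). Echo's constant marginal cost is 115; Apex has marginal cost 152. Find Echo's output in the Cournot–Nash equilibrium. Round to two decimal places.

84.33

Echo's profit: π_E = (331 - Q)q_E - (115q_E). Setting ∂π_E/∂q_E = 0: 216 - 2q_E - (q_A) = 0.
Apex's first-order condition: 179 - 2q_A - (q_E) = 0.
So q_E = (216 - q_A)/2 and q_A = (179 - q_E)/2.
Solving the pair: q_E = 253/3, q_A = 142/3.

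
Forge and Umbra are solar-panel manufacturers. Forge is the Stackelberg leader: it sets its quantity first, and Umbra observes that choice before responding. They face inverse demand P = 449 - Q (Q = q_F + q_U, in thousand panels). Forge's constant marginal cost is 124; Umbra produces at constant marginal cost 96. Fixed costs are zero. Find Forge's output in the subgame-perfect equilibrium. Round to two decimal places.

148.50

The follower Umbra best-responds to any q_F: π_U = (449 - Q)q_U - 96q_U.
∂π_U/∂q_U = 353 - q_F - 2q_U = 0 gives the reaction function q_U = (353 - q_F)/2.
The leader anticipates this reaction. Substituting into P = 449 - Q gives P = 545/2 - (1/2)q_F, so π_F = (545/2 - (1/2)q_F)q_F - 124q_F.
The leader's first-order condition 297/2 - q_F = 0 yields q_F = 297/2.
Then q_U = (353 - 297/2)/2 = 409/4.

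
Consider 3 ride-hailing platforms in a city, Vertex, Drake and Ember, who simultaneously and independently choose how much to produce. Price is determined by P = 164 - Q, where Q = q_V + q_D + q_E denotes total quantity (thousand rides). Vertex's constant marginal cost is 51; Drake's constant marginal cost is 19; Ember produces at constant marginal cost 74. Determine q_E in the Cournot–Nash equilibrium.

3

Vertex's profit: π_V = (164 - Q)q_V - (51q_V). Setting ∂π_V/∂q_V = 0: 113 - 2q_V - (q_D + q_E) = 0.
Drake's first-order condition: 145 - 2q_D - (q_V + q_E) = 0.
Ember's profit: π_E = (164 - Q)q_E - (74q_E). Setting ∂π_E/∂q_E = 0: 90 - 2q_E - (q_V + q_D) = 0.
Summing all 3 equations gives 348 − 4Q = 0, hence Q = 87.
Back-substituting: q_V = (113 − 87) = 26, q_D = (145 − 87) = 58, q_E = (90 − 87) = 3.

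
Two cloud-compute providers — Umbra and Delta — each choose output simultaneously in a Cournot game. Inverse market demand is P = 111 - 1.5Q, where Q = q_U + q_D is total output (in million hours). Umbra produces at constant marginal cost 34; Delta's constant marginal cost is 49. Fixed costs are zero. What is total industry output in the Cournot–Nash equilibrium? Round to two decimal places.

30.89

Umbra's profit: π_U = (111 - 1.5Q)q_U - (34q_U). Setting ∂π_U/∂q_U = 0: 77 - 3q_U - (3/2)(q_D) = 0.
Delta's profit: π_D = (111 - 1.5Q)q_D - (49q_D). Setting ∂π_D/∂q_D = 0: 62 - 3q_D - (3/2)(q_U) = 0.
So q_U = (77 - (3/2)q_D)/3 and q_D = (62 - (3/2)q_U)/3.
Substituting one into the other gives q_U = 184/9 and q_D = 94/9.
Total output Q = 184/9 + 94/9 = 278/9.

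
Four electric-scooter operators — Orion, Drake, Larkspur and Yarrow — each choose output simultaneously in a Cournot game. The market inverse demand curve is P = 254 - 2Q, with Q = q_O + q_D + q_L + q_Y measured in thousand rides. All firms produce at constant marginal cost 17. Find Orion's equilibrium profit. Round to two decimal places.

1123.38

Each firm earns π_i = (254 - 2Q)q_i - 17q_i.
First-order condition (treating rivals' output as given): 237 - 4q_i - 2·Σ_{j≠i} q_j = 0.
With identical firms every q_j equals q_i, so Σ_{j≠i} q_j = 3q_i and 237 = 10q_i, giving q_i = 237/10.
Price P = 254 - 2·(474/5) = 322/5.
Orion's profit: (322/5 - 17)·(237/10) = 1123.3800.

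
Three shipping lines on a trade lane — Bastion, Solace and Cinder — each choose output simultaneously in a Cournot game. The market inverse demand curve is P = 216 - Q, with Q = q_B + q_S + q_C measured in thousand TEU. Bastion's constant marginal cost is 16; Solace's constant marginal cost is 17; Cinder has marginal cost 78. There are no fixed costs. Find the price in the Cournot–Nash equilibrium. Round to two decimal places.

81.75

Bastion's profit: π_B = (216 - Q)q_B - (16q_B). Setting ∂π_B/∂q_B = 0: 200 - 2q_B - (q_S + q_C) = 0.
Solace's profit: π_S = (216 - Q)q_S - (17q_S). Setting ∂π_S/∂q_S = 0: 199 - 2q_S - (q_B + q_C) = 0.
Cinder's first-order condition: 138 - 2q_C - (q_B + q_S) = 0.
Summing all 3 equations gives 537 − 4Q = 0, hence Q = 537/4.
Back-substituting: q_B = (200 − 537/4) = 263/4, q_S = (199 − 537/4) = 259/4, q_C = (138 − 537/4) = 15/4.
Total output Q = 537/4, so price P = 216 - 537/4 = 327/4.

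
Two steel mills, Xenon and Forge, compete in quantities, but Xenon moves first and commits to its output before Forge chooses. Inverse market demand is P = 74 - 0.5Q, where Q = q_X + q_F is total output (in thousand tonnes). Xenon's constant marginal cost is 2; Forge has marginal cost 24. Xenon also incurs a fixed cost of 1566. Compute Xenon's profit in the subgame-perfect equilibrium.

Solve by backward induction. Given q_X, the follower Forge maximises π_F = (74 - (1/2)q_X - (1/2)q_F)q_F - 24q_F.
∂π_F/∂q_F = 50 - (1/2)q_X - q_F = 0 gives the reaction function q_F = (50 - (1/2)q_X).
The leader anticipates this reaction. Substituting into P = 74 - 0.5Q gives P = 49 - (1/4)q_X, so π_X = (49 - (1/4)q_X)q_X - 2q_X.
Maximising: ∂π_X/∂q_X = 47 - (1/2)q_X = 0, giving q_X = 94.
Then q_F = (50 - (1/2)·94) = 3.
Price P = 74 - (1/2)·97 = 51/2.
Xenon's profit: (51/2 - 2)·94 - 1566 = 643.

643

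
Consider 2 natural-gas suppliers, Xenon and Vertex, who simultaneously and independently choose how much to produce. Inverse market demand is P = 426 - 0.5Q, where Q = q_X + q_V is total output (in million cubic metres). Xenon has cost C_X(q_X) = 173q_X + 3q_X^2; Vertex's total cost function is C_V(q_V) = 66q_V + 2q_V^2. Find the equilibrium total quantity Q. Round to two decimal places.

100.10

Xenon's profit: π_X = (426 - 0.5Q)q_X - (173q_X + 3q_X²). Setting ∂π_X/∂q_X = 0: 253 - 7q_X - (1/2)(q_V) = 0.
Vertex's profit: π_V = (426 - 0.5Q)q_V - (66q_V + 2q_V²). Setting ∂π_V/∂q_V = 0: 360 - 5q_V - (1/2)(q_X) = 0.
Best responses: q_X = (253 - (1/2)q_V)/7, q_V = (360 - (1/2)q_X)/5.
Substituting one into the other gives q_X = 31.2230 and q_V = 68.8777.
Total output Q = 31.2230 + 68.8777 = 100.1007.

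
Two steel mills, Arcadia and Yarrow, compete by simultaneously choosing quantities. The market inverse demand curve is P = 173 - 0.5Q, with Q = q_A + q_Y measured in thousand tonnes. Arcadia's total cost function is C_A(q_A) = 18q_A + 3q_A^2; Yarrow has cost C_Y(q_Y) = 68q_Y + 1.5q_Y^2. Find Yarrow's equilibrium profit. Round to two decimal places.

Arcadia's profit: π_A = (173 - 0.5Q)q_A - (18q_A + 3q_A²). Setting ∂π_A/∂q_A = 0: 155 - 7q_A - (1/2)(q_Y) = 0.
Yarrow's first-order condition: 105 - 4q_Y - (1/2)(q_A) = 0.
Rearranging gives the reaction functions q_A = (155 - (1/2)q_Y)/7 and q_Y = (105 - (1/2)q_A)/4.
Solving the pair: q_A = 20.4505, q_Y = 23.6937.
Price P = 173 - (1/2)·44.1441 = 150.9279.
Yarrow's profit: 150.9279·23.6937 - 68·23.6937 - (3/2)·23.6937² = 1122.7822.

1122.78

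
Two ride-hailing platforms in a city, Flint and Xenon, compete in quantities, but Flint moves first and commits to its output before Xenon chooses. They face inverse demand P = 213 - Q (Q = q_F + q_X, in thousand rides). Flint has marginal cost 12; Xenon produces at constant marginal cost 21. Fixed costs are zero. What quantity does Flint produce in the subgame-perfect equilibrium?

105

Solve by backward induction. Given q_F, the follower Xenon maximises π_X = (213 - q_F - q_X)q_X - 21q_X.
∂π_X/∂q_X = 192 - q_F - 2q_X = 0 gives the reaction function q_X = (192 - q_F)/2.
The leader anticipates this reaction. Substituting into P = 213 - Q gives P = 117 - (1/2)q_F, so π_F = (117 - (1/2)q_F)q_F - 12q_F.
The leader's first-order condition 105 - q_F = 0 yields q_F = 105.
Then q_X = (192 - 105)/2 = 87/2.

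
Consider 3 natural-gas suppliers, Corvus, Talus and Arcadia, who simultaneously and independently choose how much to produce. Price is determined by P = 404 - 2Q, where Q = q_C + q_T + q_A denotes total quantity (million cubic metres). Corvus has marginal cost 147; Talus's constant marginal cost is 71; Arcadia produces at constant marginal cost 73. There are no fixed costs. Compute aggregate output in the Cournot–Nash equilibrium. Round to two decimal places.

115.13

Corvus's profit: π_C = (404 - 2Q)q_C - (147q_C). Setting ∂π_C/∂q_C = 0: 257 - 4q_C - 2(q_T + q_A) = 0.
Talus's first-order condition: 333 - 4q_T - 2(q_C + q_A) = 0.
Arcadia's first-order condition: 331 - 4q_A - 2(q_C + q_T) = 0.
Adding the 3 first-order conditions: 921 − 8Q = 0, so Q = 921/8.
Back-substituting: q_C = (257 − 921/4)/2 = 107/8, q_T = (333 − 921/4)/2 = 411/8, q_A = (331 − 921/4)/2 = 403/8.
Total output Q = 107/8 + 411/8 + 403/8 = 921/8.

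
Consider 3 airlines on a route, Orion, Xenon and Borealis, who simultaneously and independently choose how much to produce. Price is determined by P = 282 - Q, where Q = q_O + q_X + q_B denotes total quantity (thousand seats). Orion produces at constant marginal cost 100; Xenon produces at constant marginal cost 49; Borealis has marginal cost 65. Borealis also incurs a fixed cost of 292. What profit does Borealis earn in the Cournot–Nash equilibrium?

Orion's profit: π_O = (282 - Q)q_O - (100q_O). Setting ∂π_O/∂q_O = 0: 182 - 2q_O - (q_X + q_B) = 0.
Xenon's profit: π_X = (282 - Q)q_X - (49q_X). Setting ∂π_X/∂q_X = 0: 233 - 2q_X - (q_O + q_B) = 0.
Borealis's profit: π_B = (282 - Q)q_B - (65q_B). Setting ∂π_B/∂q_B = 0: 217 - 2q_B - (q_O + q_X) = 0.
Adding the 3 first-order conditions: 632 − 4Q = 0, so Q = 158.
Back-substituting: q_O = (182 − 158) = 24, q_X = (233 − 158) = 75, q_B = (217 − 158) = 59.
Price P = 282 - 158 = 124.
Borealis's profit: (124 - 65)·59 - 292 = 3189.

3189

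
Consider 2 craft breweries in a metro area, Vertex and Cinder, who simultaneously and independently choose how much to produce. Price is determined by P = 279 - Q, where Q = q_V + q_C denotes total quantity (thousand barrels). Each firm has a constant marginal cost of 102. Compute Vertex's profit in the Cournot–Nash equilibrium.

3481

Each firm earns π_i = (279 - Q)q_i - 102q_i.
First-order condition (treating rivals' output as given): 177 - 2q_i - q_j = 0.
With identical firms every q_j equals q_i, so q_j = q_i and 177 = 3q_i, giving q_i = 59.
Price P = 279 - 118 = 161.
Vertex's profit: (161 - 102)·59 = 3481.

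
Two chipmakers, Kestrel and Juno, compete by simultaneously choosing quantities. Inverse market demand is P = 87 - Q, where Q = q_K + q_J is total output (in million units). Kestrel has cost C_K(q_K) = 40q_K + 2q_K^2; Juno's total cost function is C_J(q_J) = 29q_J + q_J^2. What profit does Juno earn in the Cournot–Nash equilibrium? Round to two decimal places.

Kestrel's profit: π_K = (87 - Q)q_K - (40q_K + 2q_K²). Setting ∂π_K/∂q_K = 0: 47 - 6q_K - (q_J) = 0.
Juno's profit: π_J = (87 - Q)q_J - (29q_J + q_J²). Setting ∂π_J/∂q_J = 0: 58 - 4q_J - (q_K) = 0.
So q_K = (47 - q_J)/6 and q_J = (58 - q_K)/4.
Substituting one into the other gives q_K = 130/23 and q_J = 301/23.
Price P = 87 - 431/23 = 1570/23.
Juno's profit: (1570/23)·(301/23) - 29·(301/23) - (301/23)² = 342.5369.

342.54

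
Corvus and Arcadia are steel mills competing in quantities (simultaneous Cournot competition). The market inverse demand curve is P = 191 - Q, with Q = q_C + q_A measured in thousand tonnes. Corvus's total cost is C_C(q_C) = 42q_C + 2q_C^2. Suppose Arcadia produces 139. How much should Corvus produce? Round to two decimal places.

1.67

With the rival's output fixed at 139, Corvus's profit is π_C = (191 - 139 - q_C)q_C - (42q_C + 2q_C²) = (52 - q_C)q_C - (42q_C + 2q_C²).
∂π_C/∂q_C = 10 - 6q_C = 0, so q_C = 5/3.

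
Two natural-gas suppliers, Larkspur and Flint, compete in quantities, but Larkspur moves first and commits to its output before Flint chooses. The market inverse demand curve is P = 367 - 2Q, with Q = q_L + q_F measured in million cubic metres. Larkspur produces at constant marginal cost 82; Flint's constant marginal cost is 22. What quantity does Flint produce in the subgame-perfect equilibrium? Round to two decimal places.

Solve by backward induction. Given q_L, the follower Flint maximises π_F = (367 - 2q_L - 2q_F)q_F - 22q_F.
Follower FOC: 345 - 2q_L - 4q_F = 0, so q_F(q_L) = (345 - 2q_L)/4.
Larkspur substitutes q_F(q_L) into its own profit: π_L = q_L(367 - 2q_L - (345 - 2q_L)/2) - 82q_L = (389/2 - q_L)q_L - 82q_L.
Leader FOC: 225/2 - 2q_L = 0, so q_L = 225/4.
Then q_F = (345 - 2·(225/4))/4 = 465/8.

58.13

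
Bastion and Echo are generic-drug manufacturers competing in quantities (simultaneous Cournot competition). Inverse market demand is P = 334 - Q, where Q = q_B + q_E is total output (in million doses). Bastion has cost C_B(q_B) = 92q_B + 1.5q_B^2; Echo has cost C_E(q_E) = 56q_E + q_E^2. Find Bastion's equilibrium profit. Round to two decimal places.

3297.09

Bastion's profit: π_B = (334 - Q)q_B - (92q_B + (3/2)q_B²). Setting ∂π_B/∂q_B = 0: 242 - 5q_B - (q_E) = 0.
Echo's profit: π_E = (334 - Q)q_E - (56q_E + q_E²). Setting ∂π_E/∂q_E = 0: 278 - 4q_E - (q_B) = 0.
So q_B = (242 - q_E)/5 and q_E = (278 - q_B)/4.
Substituting one into the other gives q_B = 690/19 and q_E = 1148/19.
Price P = 334 - 1838/19 = 237.2632.
Bastion's profit: 237.2632·(690/19) - 92·(690/19) - (3/2)(690/19)² = 3297.0914.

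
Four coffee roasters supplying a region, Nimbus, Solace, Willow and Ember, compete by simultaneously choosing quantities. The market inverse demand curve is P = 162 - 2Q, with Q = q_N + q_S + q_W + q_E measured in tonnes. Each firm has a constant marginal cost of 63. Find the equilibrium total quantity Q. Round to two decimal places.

A representative firm's profit is π_i = q_i(162 - 2Q) - 63q_i.
Setting ∂π_i/∂q_i = 0 with rivals' quantities fixed: 99 - 4q_i - 2·Σ_{j≠i} q_j = 0.
By symmetry each firm produces the same amount; substituting Σ_{j≠i} q_j = 3q_i yields q_i = 99/10.
Total output Q = 99/10 + 99/10 + 99/10 + 99/10 = 198/5.

39.60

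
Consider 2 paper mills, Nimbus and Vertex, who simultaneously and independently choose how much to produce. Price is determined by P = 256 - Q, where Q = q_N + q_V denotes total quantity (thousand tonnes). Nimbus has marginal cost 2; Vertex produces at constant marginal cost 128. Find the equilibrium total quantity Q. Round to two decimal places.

Nimbus's profit: π_N = (256 - Q)q_N - (2q_N). Setting ∂π_N/∂q_N = 0: 254 - 2q_N - (q_V) = 0.
Vertex's profit: π_V = (256 - Q)q_V - (128q_V). Setting ∂π_V/∂q_V = 0: 128 - 2q_V - (q_N) = 0.
Best responses: q_N = (254 - q_V)/2, q_V = (128 - q_N)/2.
Solving the pair: q_N = 380/3, q_V = 2/3.
Total output Q = 380/3 + 2/3 = 382/3.

127.33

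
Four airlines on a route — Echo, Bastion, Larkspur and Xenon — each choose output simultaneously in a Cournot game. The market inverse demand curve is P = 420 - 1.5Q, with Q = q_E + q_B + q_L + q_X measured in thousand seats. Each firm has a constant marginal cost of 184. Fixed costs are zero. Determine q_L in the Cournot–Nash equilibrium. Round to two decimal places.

A representative firm's profit is π_i = q_i(420 - 1.5Q) - 184q_i.
Setting ∂π_i/∂q_i = 0 with rivals' quantities fixed: 236 - 3q_i - (3/2)·Σ_{j≠i} q_j = 0.
With identical firms every q_j equals q_i, so Σ_{j≠i} q_j = 3q_i and 236 = (15/2)q_i, giving q_i = 472/15.

31.47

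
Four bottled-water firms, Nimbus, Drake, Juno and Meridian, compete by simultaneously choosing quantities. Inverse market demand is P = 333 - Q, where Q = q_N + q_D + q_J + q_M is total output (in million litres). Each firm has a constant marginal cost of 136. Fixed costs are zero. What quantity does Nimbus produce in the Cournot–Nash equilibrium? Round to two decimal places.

A representative firm's profit is π_i = q_i(333 - Q) - 136q_i.
Setting ∂π_i/∂q_i = 0 with rivals' quantities fixed: 197 - 2q_i - Σ_{j≠i} q_j = 0.
With identical firms every q_j equals q_i, so Σ_{j≠i} q_j = 3q_i and 197 = 5q_i, giving q_i = 197/5.

39.40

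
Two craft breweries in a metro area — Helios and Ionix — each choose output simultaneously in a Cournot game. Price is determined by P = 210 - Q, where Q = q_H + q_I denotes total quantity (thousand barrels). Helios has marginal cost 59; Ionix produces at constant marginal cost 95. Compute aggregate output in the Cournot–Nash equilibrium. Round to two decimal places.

88.67

Helios's profit: π_H = (210 - Q)q_H - (59q_H). Setting ∂π_H/∂q_H = 0: 151 - 2q_H - (q_I) = 0.
Ionix's profit: π_I = (210 - Q)q_I - (95q_I). Setting ∂π_I/∂q_I = 0: 115 - 2q_I - (q_H) = 0.
Best responses: q_H = (151 - q_I)/2, q_I = (115 - q_H)/2.
Solving the pair: q_H = 187/3, q_I = 79/3.
Total output Q = 187/3 + 79/3 = 266/3.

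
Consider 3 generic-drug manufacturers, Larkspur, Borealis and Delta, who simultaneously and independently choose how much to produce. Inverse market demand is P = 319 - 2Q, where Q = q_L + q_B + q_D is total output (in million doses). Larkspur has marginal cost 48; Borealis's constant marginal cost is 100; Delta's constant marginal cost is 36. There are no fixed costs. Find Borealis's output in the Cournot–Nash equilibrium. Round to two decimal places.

Larkspur's profit: π_L = (319 - 2Q)q_L - (48q_L). Setting ∂π_L/∂q_L = 0: 271 - 4q_L - 2(q_B + q_D) = 0.
Borealis's first-order condition: 219 - 4q_B - 2(q_L + q_D) = 0.
Delta's first-order condition: 283 - 4q_D - 2(q_L + q_B) = 0.
Adding the 3 conditions: 773 − 4Q − 4Q = 0, i.e. Q = 773/8.
Back-substituting: q_L = (271 − 773/4)/2 = 311/8, q_B = (219 − 773/4)/2 = 103/8, q_D = (283 − 773/4)/2 = 359/8.

12.88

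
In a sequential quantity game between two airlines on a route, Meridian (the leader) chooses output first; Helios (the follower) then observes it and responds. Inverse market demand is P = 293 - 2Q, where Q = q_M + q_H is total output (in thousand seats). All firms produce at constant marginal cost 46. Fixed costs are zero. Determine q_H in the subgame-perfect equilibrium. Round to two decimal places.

Solve by backward induction. Given q_M, the follower Helios maximises π_H = (293 - 2q_M - 2q_H)q_H - 46q_H.
∂π_H/∂q_H = 247 - 2q_M - 4q_H = 0 gives the reaction function q_H = (247 - 2q_M)/4.
Meridian substitutes q_H(q_M) into its own profit: π_M = q_M(293 - 2q_M - (247 - 2q_M)/2) - 46q_M = (339/2 - q_M)q_M - 46q_M.
Maximising: ∂π_M/∂q_M = 247/2 - 2q_M = 0, giving q_M = 247/4.
Then q_H = (247 - 2·(247/4))/4 = 247/8.

30.88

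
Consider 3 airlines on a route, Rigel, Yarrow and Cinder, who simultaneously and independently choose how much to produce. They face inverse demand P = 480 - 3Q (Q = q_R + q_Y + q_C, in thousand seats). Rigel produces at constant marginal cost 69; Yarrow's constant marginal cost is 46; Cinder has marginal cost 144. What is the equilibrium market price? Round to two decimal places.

Rigel's profit: π_R = (480 - 3Q)q_R - (69q_R). Setting ∂π_R/∂q_R = 0: 411 - 6q_R - 3(q_Y + q_C) = 0.
Yarrow's profit: π_Y = (480 - 3Q)q_Y - (46q_Y). Setting ∂π_Y/∂q_Y = 0: 434 - 6q_Y - 3(q_R + q_C) = 0.
Cinder's first-order condition: 336 - 6q_C - 3(q_R + q_Y) = 0.
Summing all 3 equations gives 1181 − 12Q = 0, hence Q = 1181/12.
Back-substituting: q_R = (411 − 1181/4)/3 = 463/12, q_Y = (434 − 1181/4)/3 = 185/4, q_C = (336 − 1181/4)/3 = 163/12.
Total output Q = 1181/12, so price P = 480 - 3·(1181/12) = 739/4.

184.75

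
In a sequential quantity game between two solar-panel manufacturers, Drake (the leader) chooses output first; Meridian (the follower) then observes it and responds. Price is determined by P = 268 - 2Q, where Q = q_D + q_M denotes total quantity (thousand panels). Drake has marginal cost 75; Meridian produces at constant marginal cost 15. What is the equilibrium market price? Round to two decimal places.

The follower Meridian best-responds to any q_D: π_M = (268 - 2Q)q_M - 15q_M.
Follower FOC: 253 - 2q_D - 4q_M = 0, so q_M(q_D) = (253 - 2q_D)/4.
Drake substitutes q_M(q_D) into its own profit: π_D = q_D(268 - 2q_D - (253 - 2q_D)/2) - 75q_D = (283/2 - q_D)q_D - 75q_D.
The leader's first-order condition 133/2 - 2q_D = 0 yields q_D = 133/4.
Then q_M = (253 - 2·(133/4))/4 = 373/8.
Total output Q = 639/8, so price P = 268 - 2·(639/8) = 433/4.

108.25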